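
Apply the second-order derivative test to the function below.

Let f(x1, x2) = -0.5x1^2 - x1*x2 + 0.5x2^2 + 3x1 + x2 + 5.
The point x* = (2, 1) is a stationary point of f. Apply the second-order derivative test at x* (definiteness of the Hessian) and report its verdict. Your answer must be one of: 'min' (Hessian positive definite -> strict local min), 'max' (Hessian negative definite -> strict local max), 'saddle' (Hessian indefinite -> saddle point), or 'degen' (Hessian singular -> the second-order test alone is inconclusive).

Compute the Hessian H = grad^2 f:
  H = [[-1, -1], [-1, 1]]
Verify stationarity: grad f(x*) = H x* + g = (0, 0).
Eigenvalues of H: -1.4142, 1.4142.
Eigenvalues have mixed signs, so H is indefinite -> x* is a saddle point.

saddle


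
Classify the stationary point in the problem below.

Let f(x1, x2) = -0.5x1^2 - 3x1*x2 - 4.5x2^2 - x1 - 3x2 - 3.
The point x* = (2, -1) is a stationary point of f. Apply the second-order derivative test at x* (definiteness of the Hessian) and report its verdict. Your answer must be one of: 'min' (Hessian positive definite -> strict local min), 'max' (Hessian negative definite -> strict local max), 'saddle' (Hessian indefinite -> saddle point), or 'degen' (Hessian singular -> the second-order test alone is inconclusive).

Compute the Hessian H = grad^2 f:
  H = [[-1, -3], [-3, -9]]
Verify stationarity: grad f(x*) = H x* + g = (0, 0).
Eigenvalues of H: -10, 0.
H has a zero eigenvalue (singular; negative semidefinite but not definite), so H is neither positive definite, negative definite, nor indefinite. The second-order test alone is inconclusive -> degen.
(Indeed, f is constant along the null direction of H through x*, so x* is not a strict local extremum.)

degen


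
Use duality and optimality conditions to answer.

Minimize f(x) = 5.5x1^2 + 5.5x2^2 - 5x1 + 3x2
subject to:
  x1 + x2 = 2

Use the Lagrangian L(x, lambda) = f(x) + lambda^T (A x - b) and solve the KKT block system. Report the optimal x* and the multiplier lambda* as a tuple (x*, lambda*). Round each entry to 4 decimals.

Form the Lagrangian:
  L(x, lambda) = (1/2) x^T Q x + c^T x + lambda^T (A x - b)
Stationarity (grad_x L = 0): Q x + c + A^T lambda = 0.
Primal feasibility: A x = b.

This gives the KKT block system:
  [ Q   A^T ] [ x     ]   [-c ]
  [ A    0  ] [ lambda ] = [ b ]

Solving the linear system:
  x*      = (1.3636, 0.6364)
  lambda* = (-10)
  f(x*)   = 7.5455

x* = (1.3636, 0.6364), lambda* = (-10)


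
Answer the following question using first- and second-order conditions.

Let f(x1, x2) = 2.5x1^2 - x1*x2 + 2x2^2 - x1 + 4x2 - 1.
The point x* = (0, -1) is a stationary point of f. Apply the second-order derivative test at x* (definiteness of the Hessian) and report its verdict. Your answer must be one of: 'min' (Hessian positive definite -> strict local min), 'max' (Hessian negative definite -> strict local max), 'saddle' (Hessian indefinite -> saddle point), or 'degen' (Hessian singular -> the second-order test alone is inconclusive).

Compute the Hessian H = grad^2 f:
  H = [[5, -1], [-1, 4]]
Verify stationarity: grad f(x*) = H x* + g = (0, 0).
Eigenvalues of H: 3.382, 5.618.
Both eigenvalues > 0, so H is positive definite -> x* is a strict local min.

min


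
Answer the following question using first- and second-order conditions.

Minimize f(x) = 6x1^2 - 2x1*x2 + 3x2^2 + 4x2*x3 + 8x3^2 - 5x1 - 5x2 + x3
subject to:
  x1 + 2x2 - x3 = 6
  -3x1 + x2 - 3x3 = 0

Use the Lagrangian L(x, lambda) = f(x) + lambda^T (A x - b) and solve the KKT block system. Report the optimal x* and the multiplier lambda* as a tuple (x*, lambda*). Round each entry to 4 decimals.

Form the Lagrangian:
  L(x, lambda) = (1/2) x^T Q x + c^T x + lambda^T (A x - b)
Stationarity (grad_x L = 0): Q x + c + A^T lambda = 0.
Primal feasibility: A x = b.

This gives the KKT block system:
  [ Q   A^T ] [ x     ]   [-c ]
  [ A    0  ] [ lambda ] = [ b ]

Solving the linear system:
  x*      = (1.2289, 2.1253, -0.5205)
  lambda* = (-2.1617, 1.1116)
  f(x*)   = -2.1606

x* = (1.2289, 2.1253, -0.5205), lambda* = (-2.1617, 1.1116)


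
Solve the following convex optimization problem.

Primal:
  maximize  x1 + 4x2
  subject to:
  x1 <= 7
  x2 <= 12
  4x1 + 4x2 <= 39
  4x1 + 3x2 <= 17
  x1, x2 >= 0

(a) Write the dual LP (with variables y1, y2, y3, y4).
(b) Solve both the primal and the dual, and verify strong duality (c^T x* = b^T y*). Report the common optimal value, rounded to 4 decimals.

The standard primal-dual pair for 'max c^T x s.t. A x <= b, x >= 0' is:
  Dual:  min b^T y  s.t.  A^T y >= c,  y >= 0.

So the dual LP is:
  minimize  7y1 + 12y2 + 39y3 + 17y4
  subject to:
    y1 + 4y3 + 4y4 >= 1
    y2 + 4y3 + 3y4 >= 4
    y1, y2, y3, y4 >= 0

Solving the primal: x* = (0, 5.6667).
  primal value c^T x* = 22.6667.
Solving the dual: y* = (0, 0, 0, 1.3333).
  dual value b^T y* = 22.6667.
Strong duality: c^T x* = b^T y*. Confirmed.

22.6667


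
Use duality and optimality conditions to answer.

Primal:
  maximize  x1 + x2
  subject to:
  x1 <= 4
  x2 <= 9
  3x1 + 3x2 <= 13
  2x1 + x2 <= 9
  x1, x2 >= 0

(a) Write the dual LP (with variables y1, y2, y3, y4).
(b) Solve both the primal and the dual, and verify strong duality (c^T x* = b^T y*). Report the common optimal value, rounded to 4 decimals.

The standard primal-dual pair for 'max c^T x s.t. A x <= b, x >= 0' is:
  Dual:  min b^T y  s.t.  A^T y >= c,  y >= 0.

So the dual LP is:
  minimize  4y1 + 9y2 + 13y3 + 9y4
  subject to:
    y1 + 3y3 + 2y4 >= 1
    y2 + 3y3 + y4 >= 1
    y1, y2, y3, y4 >= 0

Solving the primal: x* = (4, 0.3333).
  primal value c^T x* = 4.3333.
Solving the dual: y* = (0, 0, 0.3333, 0).
  dual value b^T y* = 4.3333.
Strong duality: c^T x* = b^T y*. Confirmed.

4.3333


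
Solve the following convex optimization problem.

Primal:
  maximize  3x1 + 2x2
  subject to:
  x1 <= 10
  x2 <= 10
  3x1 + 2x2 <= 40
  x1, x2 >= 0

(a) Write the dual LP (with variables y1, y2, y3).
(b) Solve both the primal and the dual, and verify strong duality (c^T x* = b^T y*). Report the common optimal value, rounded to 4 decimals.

The standard primal-dual pair for 'max c^T x s.t. A x <= b, x >= 0' is:
  Dual:  min b^T y  s.t.  A^T y >= c,  y >= 0.

So the dual LP is:
  minimize  10y1 + 10y2 + 40y3
  subject to:
    y1 + 3y3 >= 3
    y2 + 2y3 >= 2
    y1, y2, y3 >= 0

Solving the primal: x* = (6.6667, 10).
  primal value c^T x* = 40.
Solving the dual: y* = (0, 0, 1).
  dual value b^T y* = 40.
Strong duality: c^T x* = b^T y*. Confirmed.

40


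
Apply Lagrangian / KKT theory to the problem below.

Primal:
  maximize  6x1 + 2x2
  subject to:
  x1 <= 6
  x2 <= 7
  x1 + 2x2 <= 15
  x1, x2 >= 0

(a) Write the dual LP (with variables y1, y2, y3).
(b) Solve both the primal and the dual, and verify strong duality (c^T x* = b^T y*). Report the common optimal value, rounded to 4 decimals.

The standard primal-dual pair for 'max c^T x s.t. A x <= b, x >= 0' is:
  Dual:  min b^T y  s.t.  A^T y >= c,  y >= 0.

So the dual LP is:
  minimize  6y1 + 7y2 + 15y3
  subject to:
    y1 + y3 >= 6
    y2 + 2y3 >= 2
    y1, y2, y3 >= 0

Solving the primal: x* = (6, 4.5).
  primal value c^T x* = 45.
Solving the dual: y* = (5, 0, 1).
  dual value b^T y* = 45.
Strong duality: c^T x* = b^T y*. Confirmed.

45


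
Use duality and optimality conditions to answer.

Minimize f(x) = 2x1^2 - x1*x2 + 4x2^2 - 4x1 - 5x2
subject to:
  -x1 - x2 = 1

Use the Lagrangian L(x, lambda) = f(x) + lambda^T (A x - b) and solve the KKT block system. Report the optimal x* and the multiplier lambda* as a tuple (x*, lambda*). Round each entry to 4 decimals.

Form the Lagrangian:
  L(x, lambda) = (1/2) x^T Q x + c^T x + lambda^T (A x - b)
Stationarity (grad_x L = 0): Q x + c + A^T lambda = 0.
Primal feasibility: A x = b.

This gives the KKT block system:
  [ Q   A^T ] [ x     ]   [-c ]
  [ A    0  ] [ lambda ] = [ b ]

Solving the linear system:
  x*      = (-0.7143, -0.2857)
  lambda* = (-6.5714)
  f(x*)   = 5.4286

x* = (-0.7143, -0.2857), lambda* = (-6.5714)


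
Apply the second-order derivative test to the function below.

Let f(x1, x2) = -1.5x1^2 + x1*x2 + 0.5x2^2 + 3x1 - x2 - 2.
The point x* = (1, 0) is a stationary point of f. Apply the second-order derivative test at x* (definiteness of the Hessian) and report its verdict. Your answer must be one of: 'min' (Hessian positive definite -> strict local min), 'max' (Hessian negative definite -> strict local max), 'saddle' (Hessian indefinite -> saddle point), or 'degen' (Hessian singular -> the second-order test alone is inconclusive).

Compute the Hessian H = grad^2 f:
  H = [[-3, 1], [1, 1]]
Verify stationarity: grad f(x*) = H x* + g = (0, 0).
Eigenvalues of H: -3.2361, 1.2361.
Eigenvalues have mixed signs, so H is indefinite -> x* is a saddle point.

saddle


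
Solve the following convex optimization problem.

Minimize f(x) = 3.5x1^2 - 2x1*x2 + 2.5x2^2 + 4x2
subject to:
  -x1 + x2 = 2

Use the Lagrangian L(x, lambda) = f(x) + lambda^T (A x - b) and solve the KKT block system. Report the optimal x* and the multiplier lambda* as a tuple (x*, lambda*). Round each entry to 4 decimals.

Form the Lagrangian:
  L(x, lambda) = (1/2) x^T Q x + c^T x + lambda^T (A x - b)
Stationarity (grad_x L = 0): Q x + c + A^T lambda = 0.
Primal feasibility: A x = b.

This gives the KKT block system:
  [ Q   A^T ] [ x     ]   [-c ]
  [ A    0  ] [ lambda ] = [ b ]

Solving the linear system:
  x*      = (-1.25, 0.75)
  lambda* = (-10.25)
  f(x*)   = 11.75

x* = (-1.25, 0.75), lambda* = (-10.25)


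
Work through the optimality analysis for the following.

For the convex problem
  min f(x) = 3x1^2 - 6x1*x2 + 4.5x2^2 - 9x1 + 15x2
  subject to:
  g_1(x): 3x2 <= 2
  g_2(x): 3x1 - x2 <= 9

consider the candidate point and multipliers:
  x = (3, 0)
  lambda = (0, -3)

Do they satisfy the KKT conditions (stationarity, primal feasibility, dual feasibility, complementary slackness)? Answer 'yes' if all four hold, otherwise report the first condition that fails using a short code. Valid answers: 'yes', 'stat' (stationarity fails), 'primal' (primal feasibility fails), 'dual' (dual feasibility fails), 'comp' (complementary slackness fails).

Gradient of f: grad f(x) = Q x + c = (9, -3)
Constraint values g_i(x) = a_i^T x - b_i:
  g_1((3, 0)) = -2
  g_2((3, 0)) = 0
Stationarity residual: grad f(x) + sum_i lambda_i a_i = (0, 0)
  -> stationarity OK
Primal feasibility (all g_i <= 0): OK
Dual feasibility (all lambda_i >= 0): FAILS
Complementary slackness (lambda_i * g_i(x) = 0 for all i): OK

Verdict: the first failing condition is dual_feasibility -> dual.

dual


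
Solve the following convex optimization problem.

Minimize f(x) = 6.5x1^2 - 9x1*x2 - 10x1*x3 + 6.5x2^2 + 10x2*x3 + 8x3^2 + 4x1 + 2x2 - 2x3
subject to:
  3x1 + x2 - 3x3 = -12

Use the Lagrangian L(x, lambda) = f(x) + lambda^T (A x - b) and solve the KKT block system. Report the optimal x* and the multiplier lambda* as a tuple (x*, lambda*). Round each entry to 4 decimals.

Form the Lagrangian:
  L(x, lambda) = (1/2) x^T Q x + c^T x + lambda^T (A x - b)
Stationarity (grad_x L = 0): Q x + c + A^T lambda = 0.
Primal feasibility: A x = b.

This gives the KKT block system:
  [ Q   A^T ] [ x     ]   [-c ]
  [ A    0  ] [ lambda ] = [ b ]

Solving the linear system:
  x*      = (-2.0085, -2.6413, 1.1111)
  lambda* = (3.1498)
  f(x*)   = 11.1292

x* = (-2.0085, -2.6413, 1.1111), lambda* = (3.1498)


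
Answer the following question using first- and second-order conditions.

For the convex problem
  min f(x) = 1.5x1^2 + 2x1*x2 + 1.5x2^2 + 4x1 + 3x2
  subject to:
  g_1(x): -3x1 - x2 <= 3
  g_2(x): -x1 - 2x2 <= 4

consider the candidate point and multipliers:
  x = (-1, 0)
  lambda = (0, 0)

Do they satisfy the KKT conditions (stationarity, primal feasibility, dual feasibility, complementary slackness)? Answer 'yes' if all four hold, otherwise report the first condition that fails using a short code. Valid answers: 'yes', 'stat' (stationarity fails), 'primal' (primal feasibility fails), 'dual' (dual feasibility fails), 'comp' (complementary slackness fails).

Gradient of f: grad f(x) = Q x + c = (1, 1)
Constraint values g_i(x) = a_i^T x - b_i:
  g_1((-1, 0)) = 0
  g_2((-1, 0)) = -3
Stationarity residual: grad f(x) + sum_i lambda_i a_i = (1, 1)
  -> stationarity FAILS
Primal feasibility (all g_i <= 0): OK
Dual feasibility (all lambda_i >= 0): OK
Complementary slackness (lambda_i * g_i(x) = 0 for all i): OK

Verdict: the first failing condition is stationarity -> stat.

stat


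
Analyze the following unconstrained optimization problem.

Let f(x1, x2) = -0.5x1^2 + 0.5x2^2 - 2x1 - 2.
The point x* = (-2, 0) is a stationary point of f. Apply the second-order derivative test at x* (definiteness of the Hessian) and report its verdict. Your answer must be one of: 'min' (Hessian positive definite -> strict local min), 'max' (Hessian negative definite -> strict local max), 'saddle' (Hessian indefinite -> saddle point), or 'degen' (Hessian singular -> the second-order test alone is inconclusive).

Compute the Hessian H = grad^2 f:
  H = [[-1, 0], [0, 1]]
Verify stationarity: grad f(x*) = H x* + g = (0, 0).
Eigenvalues of H: -1, 1.
Eigenvalues have mixed signs, so H is indefinite -> x* is a saddle point.

saddle


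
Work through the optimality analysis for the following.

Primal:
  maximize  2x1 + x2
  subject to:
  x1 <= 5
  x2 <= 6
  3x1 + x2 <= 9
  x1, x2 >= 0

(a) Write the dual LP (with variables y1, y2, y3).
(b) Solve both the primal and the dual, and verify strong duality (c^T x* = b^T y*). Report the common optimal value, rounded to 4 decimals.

The standard primal-dual pair for 'max c^T x s.t. A x <= b, x >= 0' is:
  Dual:  min b^T y  s.t.  A^T y >= c,  y >= 0.

So the dual LP is:
  minimize  5y1 + 6y2 + 9y3
  subject to:
    y1 + 3y3 >= 2
    y2 + y3 >= 1
    y1, y2, y3 >= 0

Solving the primal: x* = (1, 6).
  primal value c^T x* = 8.
Solving the dual: y* = (0, 0.3333, 0.6667).
  dual value b^T y* = 8.
Strong duality: c^T x* = b^T y*. Confirmed.

8


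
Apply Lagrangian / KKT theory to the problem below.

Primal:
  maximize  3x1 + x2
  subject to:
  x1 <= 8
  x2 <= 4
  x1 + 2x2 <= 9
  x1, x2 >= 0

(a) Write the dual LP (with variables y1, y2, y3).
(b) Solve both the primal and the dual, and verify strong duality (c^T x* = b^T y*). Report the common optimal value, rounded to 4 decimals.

The standard primal-dual pair for 'max c^T x s.t. A x <= b, x >= 0' is:
  Dual:  min b^T y  s.t.  A^T y >= c,  y >= 0.

So the dual LP is:
  minimize  8y1 + 4y2 + 9y3
  subject to:
    y1 + y3 >= 3
    y2 + 2y3 >= 1
    y1, y2, y3 >= 0

Solving the primal: x* = (8, 0.5).
  primal value c^T x* = 24.5.
Solving the dual: y* = (2.5, 0, 0.5).
  dual value b^T y* = 24.5.
Strong duality: c^T x* = b^T y*. Confirmed.

24.5


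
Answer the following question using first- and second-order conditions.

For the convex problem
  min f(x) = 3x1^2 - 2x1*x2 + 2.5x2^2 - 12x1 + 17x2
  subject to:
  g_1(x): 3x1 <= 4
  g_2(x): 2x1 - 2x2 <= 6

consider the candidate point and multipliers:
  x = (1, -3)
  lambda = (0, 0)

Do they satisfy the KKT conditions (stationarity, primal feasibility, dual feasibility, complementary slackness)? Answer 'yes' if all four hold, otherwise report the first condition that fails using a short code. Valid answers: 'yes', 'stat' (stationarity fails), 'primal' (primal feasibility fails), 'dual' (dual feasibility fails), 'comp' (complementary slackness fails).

Gradient of f: grad f(x) = Q x + c = (0, 0)
Constraint values g_i(x) = a_i^T x - b_i:
  g_1((1, -3)) = -1
  g_2((1, -3)) = 2
Stationarity residual: grad f(x) + sum_i lambda_i a_i = (0, 0)
  -> stationarity OK
Primal feasibility (all g_i <= 0): FAILS
Dual feasibility (all lambda_i >= 0): OK
Complementary slackness (lambda_i * g_i(x) = 0 for all i): OK

Verdict: the first failing condition is primal_feasibility -> primal.

primal


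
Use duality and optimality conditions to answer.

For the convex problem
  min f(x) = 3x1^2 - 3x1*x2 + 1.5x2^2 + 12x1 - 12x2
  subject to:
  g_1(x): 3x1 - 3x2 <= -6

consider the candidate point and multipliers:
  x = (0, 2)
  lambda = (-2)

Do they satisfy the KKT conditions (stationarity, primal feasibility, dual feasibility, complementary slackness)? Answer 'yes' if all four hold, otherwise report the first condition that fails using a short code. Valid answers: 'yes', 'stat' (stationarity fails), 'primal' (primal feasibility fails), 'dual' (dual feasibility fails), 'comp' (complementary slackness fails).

Gradient of f: grad f(x) = Q x + c = (6, -6)
Constraint values g_i(x) = a_i^T x - b_i:
  g_1((0, 2)) = 0
Stationarity residual: grad f(x) + sum_i lambda_i a_i = (0, 0)
  -> stationarity OK
Primal feasibility (all g_i <= 0): OK
Dual feasibility (all lambda_i >= 0): FAILS
Complementary slackness (lambda_i * g_i(x) = 0 for all i): OK

Verdict: the first failing condition is dual_feasibility -> dual.

dual


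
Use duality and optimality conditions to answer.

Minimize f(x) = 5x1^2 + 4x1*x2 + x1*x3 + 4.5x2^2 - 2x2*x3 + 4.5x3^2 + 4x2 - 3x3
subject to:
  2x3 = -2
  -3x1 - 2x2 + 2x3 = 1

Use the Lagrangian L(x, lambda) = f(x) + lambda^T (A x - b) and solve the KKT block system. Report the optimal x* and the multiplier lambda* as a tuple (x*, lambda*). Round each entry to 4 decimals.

Form the Lagrangian:
  L(x, lambda) = (1/2) x^T Q x + c^T x + lambda^T (A x - b)
Stationarity (grad_x L = 0): Q x + c + A^T lambda = 0.
Primal feasibility: A x = b.

This gives the KKT block system:
  [ Q   A^T ] [ x     ]   [-c ]
  [ A    0  ] [ lambda ] = [ b ]

Solving the linear system:
  x*      = (-0.2329, -1.1507, -1)
  lambda* = (7.6096, -2.6438)
  f(x*)   = 8.1301

x* = (-0.2329, -1.1507, -1), lambda* = (7.6096, -2.6438)


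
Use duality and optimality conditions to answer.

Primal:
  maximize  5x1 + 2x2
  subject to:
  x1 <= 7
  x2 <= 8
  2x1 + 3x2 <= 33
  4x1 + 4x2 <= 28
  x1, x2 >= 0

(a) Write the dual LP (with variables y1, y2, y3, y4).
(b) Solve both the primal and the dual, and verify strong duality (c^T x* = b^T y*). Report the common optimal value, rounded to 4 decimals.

The standard primal-dual pair for 'max c^T x s.t. A x <= b, x >= 0' is:
  Dual:  min b^T y  s.t.  A^T y >= c,  y >= 0.

So the dual LP is:
  minimize  7y1 + 8y2 + 33y3 + 28y4
  subject to:
    y1 + 2y3 + 4y4 >= 5
    y2 + 3y3 + 4y4 >= 2
    y1, y2, y3, y4 >= 0

Solving the primal: x* = (7, 0).
  primal value c^T x* = 35.
Solving the dual: y* = (3, 0, 0, 0.5).
  dual value b^T y* = 35.
Strong duality: c^T x* = b^T y*. Confirmed.

35


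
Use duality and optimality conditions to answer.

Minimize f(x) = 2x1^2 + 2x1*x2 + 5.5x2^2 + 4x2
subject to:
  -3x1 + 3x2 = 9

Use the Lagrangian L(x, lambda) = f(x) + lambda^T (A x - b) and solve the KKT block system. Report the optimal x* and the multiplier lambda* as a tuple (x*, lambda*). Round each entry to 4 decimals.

Form the Lagrangian:
  L(x, lambda) = (1/2) x^T Q x + c^T x + lambda^T (A x - b)
Stationarity (grad_x L = 0): Q x + c + A^T lambda = 0.
Primal feasibility: A x = b.

This gives the KKT block system:
  [ Q   A^T ] [ x     ]   [-c ]
  [ A    0  ] [ lambda ] = [ b ]

Solving the linear system:
  x*      = (-2.2632, 0.7368)
  lambda* = (-2.5263)
  f(x*)   = 12.8421

x* = (-2.2632, 0.7368), lambda* = (-2.5263)


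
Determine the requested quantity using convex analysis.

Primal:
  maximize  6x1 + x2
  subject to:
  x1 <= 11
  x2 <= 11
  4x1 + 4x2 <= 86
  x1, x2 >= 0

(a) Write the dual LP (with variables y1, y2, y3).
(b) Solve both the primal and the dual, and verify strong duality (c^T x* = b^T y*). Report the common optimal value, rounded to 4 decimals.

The standard primal-dual pair for 'max c^T x s.t. A x <= b, x >= 0' is:
  Dual:  min b^T y  s.t.  A^T y >= c,  y >= 0.

So the dual LP is:
  minimize  11y1 + 11y2 + 86y3
  subject to:
    y1 + 4y3 >= 6
    y2 + 4y3 >= 1
    y1, y2, y3 >= 0

Solving the primal: x* = (11, 10.5).
  primal value c^T x* = 76.5.
Solving the dual: y* = (5, 0, 0.25).
  dual value b^T y* = 76.5.
Strong duality: c^T x* = b^T y*. Confirmed.

76.5


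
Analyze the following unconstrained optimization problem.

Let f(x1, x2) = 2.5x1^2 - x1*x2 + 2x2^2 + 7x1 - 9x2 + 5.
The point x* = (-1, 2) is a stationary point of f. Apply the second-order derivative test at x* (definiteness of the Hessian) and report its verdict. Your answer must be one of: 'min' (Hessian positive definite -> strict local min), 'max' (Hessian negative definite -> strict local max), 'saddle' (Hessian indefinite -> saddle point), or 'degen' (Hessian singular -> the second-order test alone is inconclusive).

Compute the Hessian H = grad^2 f:
  H = [[5, -1], [-1, 4]]
Verify stationarity: grad f(x*) = H x* + g = (0, 0).
Eigenvalues of H: 3.382, 5.618.
Both eigenvalues > 0, so H is positive definite -> x* is a strict local min.

min


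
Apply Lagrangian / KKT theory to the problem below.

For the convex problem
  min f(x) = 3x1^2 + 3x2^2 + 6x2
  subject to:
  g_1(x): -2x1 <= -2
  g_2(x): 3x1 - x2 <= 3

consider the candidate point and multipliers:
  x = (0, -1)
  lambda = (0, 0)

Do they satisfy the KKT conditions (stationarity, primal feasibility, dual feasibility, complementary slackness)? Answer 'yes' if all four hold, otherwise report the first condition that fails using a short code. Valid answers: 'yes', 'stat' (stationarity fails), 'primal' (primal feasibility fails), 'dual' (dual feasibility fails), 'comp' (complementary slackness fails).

Gradient of f: grad f(x) = Q x + c = (0, 0)
Constraint values g_i(x) = a_i^T x - b_i:
  g_1((0, -1)) = 2
  g_2((0, -1)) = -2
Stationarity residual: grad f(x) + sum_i lambda_i a_i = (0, 0)
  -> stationarity OK
Primal feasibility (all g_i <= 0): FAILS
Dual feasibility (all lambda_i >= 0): OK
Complementary slackness (lambda_i * g_i(x) = 0 for all i): OK

Verdict: the first failing condition is primal_feasibility -> primal.

primal


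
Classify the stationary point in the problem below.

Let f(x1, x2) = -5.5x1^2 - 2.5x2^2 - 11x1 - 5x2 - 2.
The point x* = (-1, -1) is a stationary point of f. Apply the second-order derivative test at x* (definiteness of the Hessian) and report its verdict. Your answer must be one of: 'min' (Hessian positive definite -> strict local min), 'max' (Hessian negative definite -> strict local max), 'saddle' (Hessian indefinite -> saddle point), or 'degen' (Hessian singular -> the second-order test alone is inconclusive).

Compute the Hessian H = grad^2 f:
  H = [[-11, 0], [0, -5]]
Verify stationarity: grad f(x*) = H x* + g = (0, 0).
Eigenvalues of H: -11, -5.
Both eigenvalues < 0, so H is negative definite -> x* is a strict local max.

max


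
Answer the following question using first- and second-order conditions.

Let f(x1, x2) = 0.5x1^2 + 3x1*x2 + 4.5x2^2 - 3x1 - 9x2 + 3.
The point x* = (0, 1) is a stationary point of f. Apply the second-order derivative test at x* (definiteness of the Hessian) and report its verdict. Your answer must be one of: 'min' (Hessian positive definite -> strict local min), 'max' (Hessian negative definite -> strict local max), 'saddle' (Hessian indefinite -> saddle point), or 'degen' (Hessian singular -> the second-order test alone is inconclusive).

Compute the Hessian H = grad^2 f:
  H = [[1, 3], [3, 9]]
Verify stationarity: grad f(x*) = H x* + g = (0, 0).
Eigenvalues of H: 0, 10.
H has a zero eigenvalue (singular; positive semidefinite but not definite), so H is neither positive definite, negative definite, nor indefinite. The second-order test alone is inconclusive -> degen.
(Indeed, f is constant along the null direction of H through x*, so x* is not a strict local extremum.)

degen


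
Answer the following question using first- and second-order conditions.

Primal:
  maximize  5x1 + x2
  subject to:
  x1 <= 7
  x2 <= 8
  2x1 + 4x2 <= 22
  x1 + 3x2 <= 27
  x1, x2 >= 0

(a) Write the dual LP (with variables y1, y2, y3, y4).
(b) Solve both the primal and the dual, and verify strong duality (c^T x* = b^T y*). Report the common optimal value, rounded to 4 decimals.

The standard primal-dual pair for 'max c^T x s.t. A x <= b, x >= 0' is:
  Dual:  min b^T y  s.t.  A^T y >= c,  y >= 0.

So the dual LP is:
  minimize  7y1 + 8y2 + 22y3 + 27y4
  subject to:
    y1 + 2y3 + y4 >= 5
    y2 + 4y3 + 3y4 >= 1
    y1, y2, y3, y4 >= 0

Solving the primal: x* = (7, 2).
  primal value c^T x* = 37.
Solving the dual: y* = (4.5, 0, 0.25, 0).
  dual value b^T y* = 37.
Strong duality: c^T x* = b^T y*. Confirmed.

37


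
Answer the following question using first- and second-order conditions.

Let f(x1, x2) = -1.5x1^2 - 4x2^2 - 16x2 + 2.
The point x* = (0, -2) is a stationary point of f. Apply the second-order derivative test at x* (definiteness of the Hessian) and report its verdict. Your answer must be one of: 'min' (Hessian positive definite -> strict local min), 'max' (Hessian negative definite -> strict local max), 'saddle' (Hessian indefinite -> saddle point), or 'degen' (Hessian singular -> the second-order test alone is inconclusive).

Compute the Hessian H = grad^2 f:
  H = [[-3, 0], [0, -8]]
Verify stationarity: grad f(x*) = H x* + g = (0, 0).
Eigenvalues of H: -8, -3.
Both eigenvalues < 0, so H is negative definite -> x* is a strict local max.

max


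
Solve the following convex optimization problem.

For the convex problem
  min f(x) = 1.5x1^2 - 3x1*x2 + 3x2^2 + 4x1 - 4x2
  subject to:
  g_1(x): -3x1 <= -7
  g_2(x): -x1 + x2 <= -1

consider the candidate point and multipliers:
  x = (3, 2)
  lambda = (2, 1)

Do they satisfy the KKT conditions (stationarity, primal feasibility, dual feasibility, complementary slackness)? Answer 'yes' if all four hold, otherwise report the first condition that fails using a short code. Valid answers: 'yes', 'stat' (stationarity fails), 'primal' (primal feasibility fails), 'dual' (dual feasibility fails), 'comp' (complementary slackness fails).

Gradient of f: grad f(x) = Q x + c = (7, -1)
Constraint values g_i(x) = a_i^T x - b_i:
  g_1((3, 2)) = -2
  g_2((3, 2)) = 0
Stationarity residual: grad f(x) + sum_i lambda_i a_i = (0, 0)
  -> stationarity OK
Primal feasibility (all g_i <= 0): OK
Dual feasibility (all lambda_i >= 0): OK
Complementary slackness (lambda_i * g_i(x) = 0 for all i): FAILS

Verdict: the first failing condition is complementary_slackness -> comp.

comp


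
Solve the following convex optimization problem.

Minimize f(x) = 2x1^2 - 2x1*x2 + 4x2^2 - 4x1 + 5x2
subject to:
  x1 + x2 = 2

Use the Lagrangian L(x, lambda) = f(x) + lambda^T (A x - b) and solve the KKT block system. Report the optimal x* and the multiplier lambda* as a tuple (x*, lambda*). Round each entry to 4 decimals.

Form the Lagrangian:
  L(x, lambda) = (1/2) x^T Q x + c^T x + lambda^T (A x - b)
Stationarity (grad_x L = 0): Q x + c + A^T lambda = 0.
Primal feasibility: A x = b.

This gives the KKT block system:
  [ Q   A^T ] [ x     ]   [-c ]
  [ A    0  ] [ lambda ] = [ b ]

Solving the linear system:
  x*      = (1.8125, 0.1875)
  lambda* = (-2.875)
  f(x*)   = -0.2812

x* = (1.8125, 0.1875), lambda* = (-2.875)


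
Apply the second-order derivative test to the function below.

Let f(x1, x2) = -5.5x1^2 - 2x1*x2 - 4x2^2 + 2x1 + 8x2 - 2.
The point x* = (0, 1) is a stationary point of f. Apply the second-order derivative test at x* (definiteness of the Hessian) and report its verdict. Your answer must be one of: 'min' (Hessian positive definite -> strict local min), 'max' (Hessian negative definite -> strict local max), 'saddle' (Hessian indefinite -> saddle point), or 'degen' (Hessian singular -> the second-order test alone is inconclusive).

Compute the Hessian H = grad^2 f:
  H = [[-11, -2], [-2, -8]]
Verify stationarity: grad f(x*) = H x* + g = (0, 0).
Eigenvalues of H: -12, -7.
Both eigenvalues < 0, so H is negative definite -> x* is a strict local max.

max


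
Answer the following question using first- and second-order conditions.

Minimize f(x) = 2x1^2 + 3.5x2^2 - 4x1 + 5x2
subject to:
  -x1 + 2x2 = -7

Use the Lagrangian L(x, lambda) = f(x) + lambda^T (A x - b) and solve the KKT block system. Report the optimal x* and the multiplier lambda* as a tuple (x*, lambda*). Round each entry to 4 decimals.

Form the Lagrangian:
  L(x, lambda) = (1/2) x^T Q x + c^T x + lambda^T (A x - b)
Stationarity (grad_x L = 0): Q x + c + A^T lambda = 0.
Primal feasibility: A x = b.

This gives the KKT block system:
  [ Q   A^T ] [ x     ]   [-c ]
  [ A    0  ] [ lambda ] = [ b ]

Solving the linear system:
  x*      = (2.3913, -2.3043)
  lambda* = (5.5652)
  f(x*)   = 8.9348

x* = (2.3913, -2.3043), lambda* = (5.5652)


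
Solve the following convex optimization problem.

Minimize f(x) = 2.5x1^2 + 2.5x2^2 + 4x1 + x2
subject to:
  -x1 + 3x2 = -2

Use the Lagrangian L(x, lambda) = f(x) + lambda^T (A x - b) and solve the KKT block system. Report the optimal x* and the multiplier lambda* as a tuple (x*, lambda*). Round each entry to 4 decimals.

Form the Lagrangian:
  L(x, lambda) = (1/2) x^T Q x + c^T x + lambda^T (A x - b)
Stationarity (grad_x L = 0): Q x + c + A^T lambda = 0.
Primal feasibility: A x = b.

This gives the KKT block system:
  [ Q   A^T ] [ x     ]   [-c ]
  [ A    0  ] [ lambda ] = [ b ]

Solving the linear system:
  x*      = (-0.58, -0.86)
  lambda* = (1.1)
  f(x*)   = -0.49

x* = (-0.58, -0.86), lambda* = (1.1)


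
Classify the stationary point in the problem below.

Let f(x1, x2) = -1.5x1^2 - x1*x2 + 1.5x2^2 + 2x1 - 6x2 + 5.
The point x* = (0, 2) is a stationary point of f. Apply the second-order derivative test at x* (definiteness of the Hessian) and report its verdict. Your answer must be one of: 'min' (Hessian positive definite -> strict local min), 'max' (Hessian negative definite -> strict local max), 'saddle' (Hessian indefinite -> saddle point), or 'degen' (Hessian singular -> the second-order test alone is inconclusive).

Compute the Hessian H = grad^2 f:
  H = [[-3, -1], [-1, 3]]
Verify stationarity: grad f(x*) = H x* + g = (0, 0).
Eigenvalues of H: -3.1623, 3.1623.
Eigenvalues have mixed signs, so H is indefinite -> x* is a saddle point.

saddle


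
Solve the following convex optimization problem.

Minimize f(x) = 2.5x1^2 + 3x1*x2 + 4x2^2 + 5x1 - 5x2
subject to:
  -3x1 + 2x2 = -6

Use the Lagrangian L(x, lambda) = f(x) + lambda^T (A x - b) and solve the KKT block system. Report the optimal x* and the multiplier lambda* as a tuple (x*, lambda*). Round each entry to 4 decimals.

Form the Lagrangian:
  L(x, lambda) = (1/2) x^T Q x + c^T x + lambda^T (A x - b)
Stationarity (grad_x L = 0): Q x + c + A^T lambda = 0.
Primal feasibility: A x = b.

This gives the KKT block system:
  [ Q   A^T ] [ x     ]   [-c ]
  [ A    0  ] [ lambda ] = [ b ]

Solving the linear system:
  x*      = (1.4844, -0.7734)
  lambda* = (3.3672)
  f(x*)   = 15.7461

x* = (1.4844, -0.7734), lambda* = (3.3672)


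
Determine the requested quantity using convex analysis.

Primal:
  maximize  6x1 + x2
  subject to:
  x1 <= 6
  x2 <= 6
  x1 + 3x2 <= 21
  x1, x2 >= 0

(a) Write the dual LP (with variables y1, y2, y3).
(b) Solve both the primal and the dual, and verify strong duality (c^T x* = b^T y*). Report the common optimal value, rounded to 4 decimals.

The standard primal-dual pair for 'max c^T x s.t. A x <= b, x >= 0' is:
  Dual:  min b^T y  s.t.  A^T y >= c,  y >= 0.

So the dual LP is:
  minimize  6y1 + 6y2 + 21y3
  subject to:
    y1 + y3 >= 6
    y2 + 3y3 >= 1
    y1, y2, y3 >= 0

Solving the primal: x* = (6, 5).
  primal value c^T x* = 41.
Solving the dual: y* = (5.6667, 0, 0.3333).
  dual value b^T y* = 41.
Strong duality: c^T x* = b^T y*. Confirmed.

41


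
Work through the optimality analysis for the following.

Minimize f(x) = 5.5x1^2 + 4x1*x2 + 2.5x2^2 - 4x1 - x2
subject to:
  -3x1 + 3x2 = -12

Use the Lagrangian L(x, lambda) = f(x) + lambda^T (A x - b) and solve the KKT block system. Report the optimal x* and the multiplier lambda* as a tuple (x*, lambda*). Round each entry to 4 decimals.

Form the Lagrangian:
  L(x, lambda) = (1/2) x^T Q x + c^T x + lambda^T (A x - b)
Stationarity (grad_x L = 0): Q x + c + A^T lambda = 0.
Primal feasibility: A x = b.

This gives the KKT block system:
  [ Q   A^T ] [ x     ]   [-c ]
  [ A    0  ] [ lambda ] = [ b ]

Solving the linear system:
  x*      = (1.7083, -2.2917)
  lambda* = (1.875)
  f(x*)   = 8.9792

x* = (1.7083, -2.2917), lambda* = (1.875)


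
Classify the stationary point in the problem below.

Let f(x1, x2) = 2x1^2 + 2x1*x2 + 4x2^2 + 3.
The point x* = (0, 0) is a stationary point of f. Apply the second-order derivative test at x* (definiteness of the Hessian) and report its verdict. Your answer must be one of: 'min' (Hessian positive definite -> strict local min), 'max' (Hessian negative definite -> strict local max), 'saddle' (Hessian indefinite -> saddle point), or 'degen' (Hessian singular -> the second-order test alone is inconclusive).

Compute the Hessian H = grad^2 f:
  H = [[4, 2], [2, 8]]
Verify stationarity: grad f(x*) = H x* + g = (0, 0).
Eigenvalues of H: 3.1716, 8.8284.
Both eigenvalues > 0, so H is positive definite -> x* is a strict local min.

min


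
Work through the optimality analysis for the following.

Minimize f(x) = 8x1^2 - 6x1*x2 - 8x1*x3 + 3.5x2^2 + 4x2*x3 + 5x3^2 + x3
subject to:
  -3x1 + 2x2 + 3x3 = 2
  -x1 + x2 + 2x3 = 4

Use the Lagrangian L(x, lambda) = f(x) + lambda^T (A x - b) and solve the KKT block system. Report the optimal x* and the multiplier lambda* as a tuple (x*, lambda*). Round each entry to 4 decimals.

Form the Lagrangian:
  L(x, lambda) = (1/2) x^T Q x + c^T x + lambda^T (A x - b)
Stationarity (grad_x L = 0): Q x + c + A^T lambda = 0.
Primal feasibility: A x = b.

This gives the KKT block system:
  [ Q   A^T ] [ x     ]   [-c ]
  [ A    0  ] [ lambda ] = [ b ]

Solving the linear system:
  x*      = (2.7778, 0.3333, 3.2222)
  lambda* = (15.2222, -29)
  f(x*)   = 44.3889

x* = (2.7778, 0.3333, 3.2222), lambda* = (15.2222, -29)


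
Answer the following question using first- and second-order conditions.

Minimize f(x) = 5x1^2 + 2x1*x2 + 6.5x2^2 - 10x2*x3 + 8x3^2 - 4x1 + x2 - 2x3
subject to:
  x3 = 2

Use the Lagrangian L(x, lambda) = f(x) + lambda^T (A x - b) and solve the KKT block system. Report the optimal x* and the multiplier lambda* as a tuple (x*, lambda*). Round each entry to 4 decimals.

Form the Lagrangian:
  L(x, lambda) = (1/2) x^T Q x + c^T x + lambda^T (A x - b)
Stationarity (grad_x L = 0): Q x + c + A^T lambda = 0.
Primal feasibility: A x = b.

This gives the KKT block system:
  [ Q   A^T ] [ x     ]   [-c ]
  [ A    0  ] [ lambda ] = [ b ]

Solving the linear system:
  x*      = (0.1111, 1.4444, 2)
  lambda* = (-15.5556)
  f(x*)   = 14.0556

x* = (0.1111, 1.4444, 2), lambda* = (-15.5556)


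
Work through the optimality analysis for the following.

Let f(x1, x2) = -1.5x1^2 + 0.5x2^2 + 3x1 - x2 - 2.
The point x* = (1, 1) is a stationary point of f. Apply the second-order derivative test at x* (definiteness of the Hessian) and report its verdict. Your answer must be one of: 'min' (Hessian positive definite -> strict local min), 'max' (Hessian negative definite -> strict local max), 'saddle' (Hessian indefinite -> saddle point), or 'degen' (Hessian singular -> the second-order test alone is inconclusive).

Compute the Hessian H = grad^2 f:
  H = [[-3, 0], [0, 1]]
Verify stationarity: grad f(x*) = H x* + g = (0, 0).
Eigenvalues of H: -3, 1.
Eigenvalues have mixed signs, so H is indefinite -> x* is a saddle point.

saddle


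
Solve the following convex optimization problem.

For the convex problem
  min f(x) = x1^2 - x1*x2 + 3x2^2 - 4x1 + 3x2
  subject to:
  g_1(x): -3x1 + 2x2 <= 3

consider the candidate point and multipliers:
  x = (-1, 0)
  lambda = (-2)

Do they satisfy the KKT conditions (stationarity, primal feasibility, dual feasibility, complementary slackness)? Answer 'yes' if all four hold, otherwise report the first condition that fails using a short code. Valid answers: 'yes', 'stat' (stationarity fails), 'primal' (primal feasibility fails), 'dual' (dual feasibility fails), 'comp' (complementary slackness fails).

Gradient of f: grad f(x) = Q x + c = (-6, 4)
Constraint values g_i(x) = a_i^T x - b_i:
  g_1((-1, 0)) = 0
Stationarity residual: grad f(x) + sum_i lambda_i a_i = (0, 0)
  -> stationarity OK
Primal feasibility (all g_i <= 0): OK
Dual feasibility (all lambda_i >= 0): FAILS
Complementary slackness (lambda_i * g_i(x) = 0 for all i): OK

Verdict: the first failing condition is dual_feasibility -> dual.

dual


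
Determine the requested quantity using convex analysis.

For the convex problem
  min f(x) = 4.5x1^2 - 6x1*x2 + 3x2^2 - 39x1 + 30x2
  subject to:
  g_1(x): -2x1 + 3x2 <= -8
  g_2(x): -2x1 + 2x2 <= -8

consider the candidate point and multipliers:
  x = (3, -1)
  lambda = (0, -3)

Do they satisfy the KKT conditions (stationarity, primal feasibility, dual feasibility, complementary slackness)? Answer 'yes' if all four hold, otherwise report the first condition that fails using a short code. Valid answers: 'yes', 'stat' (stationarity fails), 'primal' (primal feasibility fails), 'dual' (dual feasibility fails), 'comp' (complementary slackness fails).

Gradient of f: grad f(x) = Q x + c = (-6, 6)
Constraint values g_i(x) = a_i^T x - b_i:
  g_1((3, -1)) = -1
  g_2((3, -1)) = 0
Stationarity residual: grad f(x) + sum_i lambda_i a_i = (0, 0)
  -> stationarity OK
Primal feasibility (all g_i <= 0): OK
Dual feasibility (all lambda_i >= 0): FAILS
Complementary slackness (lambda_i * g_i(x) = 0 for all i): OK

Verdict: the first failing condition is dual_feasibility -> dual.

dual


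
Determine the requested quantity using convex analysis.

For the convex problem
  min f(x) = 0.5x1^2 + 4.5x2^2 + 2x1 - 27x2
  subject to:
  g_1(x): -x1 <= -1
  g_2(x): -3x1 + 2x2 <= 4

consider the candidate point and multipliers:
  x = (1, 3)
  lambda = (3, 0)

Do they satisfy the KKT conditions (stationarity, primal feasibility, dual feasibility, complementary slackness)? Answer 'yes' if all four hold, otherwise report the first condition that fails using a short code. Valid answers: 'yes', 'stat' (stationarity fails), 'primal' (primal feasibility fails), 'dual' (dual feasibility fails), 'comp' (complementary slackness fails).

Gradient of f: grad f(x) = Q x + c = (3, 0)
Constraint values g_i(x) = a_i^T x - b_i:
  g_1((1, 3)) = 0
  g_2((1, 3)) = -1
Stationarity residual: grad f(x) + sum_i lambda_i a_i = (0, 0)
  -> stationarity OK
Primal feasibility (all g_i <= 0): OK
Dual feasibility (all lambda_i >= 0): OK
Complementary slackness (lambda_i * g_i(x) = 0 for all i): OK

Verdict: yes, KKT holds.

yes


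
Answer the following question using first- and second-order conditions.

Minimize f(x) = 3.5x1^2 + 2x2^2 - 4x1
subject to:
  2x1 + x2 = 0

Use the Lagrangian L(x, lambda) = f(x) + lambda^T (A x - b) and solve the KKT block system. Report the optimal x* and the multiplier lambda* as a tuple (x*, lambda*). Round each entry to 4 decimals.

Form the Lagrangian:
  L(x, lambda) = (1/2) x^T Q x + c^T x + lambda^T (A x - b)
Stationarity (grad_x L = 0): Q x + c + A^T lambda = 0.
Primal feasibility: A x = b.

This gives the KKT block system:
  [ Q   A^T ] [ x     ]   [-c ]
  [ A    0  ] [ lambda ] = [ b ]

Solving the linear system:
  x*      = (0.1739, -0.3478)
  lambda* = (1.3913)
  f(x*)   = -0.3478

x* = (0.1739, -0.3478), lambda* = (1.3913)


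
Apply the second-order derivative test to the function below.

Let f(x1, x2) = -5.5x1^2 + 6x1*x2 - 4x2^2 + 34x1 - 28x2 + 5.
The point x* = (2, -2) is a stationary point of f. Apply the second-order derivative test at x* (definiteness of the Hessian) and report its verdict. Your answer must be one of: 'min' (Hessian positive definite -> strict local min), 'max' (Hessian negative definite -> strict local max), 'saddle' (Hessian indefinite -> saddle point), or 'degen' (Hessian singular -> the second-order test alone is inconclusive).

Compute the Hessian H = grad^2 f:
  H = [[-11, 6], [6, -8]]
Verify stationarity: grad f(x*) = H x* + g = (0, 0).
Eigenvalues of H: -15.6847, -3.3153.
Both eigenvalues < 0, so H is negative definite -> x* is a strict local max.

max


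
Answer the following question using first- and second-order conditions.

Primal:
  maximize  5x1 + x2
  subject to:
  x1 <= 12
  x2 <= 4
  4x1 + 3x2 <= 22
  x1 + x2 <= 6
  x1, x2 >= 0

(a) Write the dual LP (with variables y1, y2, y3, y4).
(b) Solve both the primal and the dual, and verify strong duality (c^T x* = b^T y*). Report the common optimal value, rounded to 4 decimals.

The standard primal-dual pair for 'max c^T x s.t. A x <= b, x >= 0' is:
  Dual:  min b^T y  s.t.  A^T y >= c,  y >= 0.

So the dual LP is:
  minimize  12y1 + 4y2 + 22y3 + 6y4
  subject to:
    y1 + 4y3 + y4 >= 5
    y2 + 3y3 + y4 >= 1
    y1, y2, y3, y4 >= 0

Solving the primal: x* = (5.5, 0).
  primal value c^T x* = 27.5.
Solving the dual: y* = (0, 0, 1.25, 0).
  dual value b^T y* = 27.5.
Strong duality: c^T x* = b^T y*. Confirmed.

27.5
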